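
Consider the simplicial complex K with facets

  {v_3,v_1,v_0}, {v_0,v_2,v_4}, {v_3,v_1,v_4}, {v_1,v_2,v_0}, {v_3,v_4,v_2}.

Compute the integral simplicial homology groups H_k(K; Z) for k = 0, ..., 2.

H_0 ≅ Z,  H_1 ≅ Z,  H_2 = 0.

Fix the vertex order v_0 < v_1 < v_2 < v_3 < v_4 and write every simplex with vertices in increasing order. Then dim K = 2 and the simplices of K are:

  0-simplices (5): [v_0], [v_1], [v_2], [v_3], [v_4]
  1-simplices (10): [v_0,v_1], [v_0,v_2], [v_0,v_3], [v_0,v_4], [v_1,v_2], [v_1,v_3], [v_1,v_4], [v_2,v_3], [v_2,v_4], [v_3,v_4]
  2-simplices (5): [v_0,v_1,v_2], [v_0,v_1,v_3], [v_0,v_2,v_4], [v_1,v_3,v_4], [v_2,v_3,v_4]

giving chain groups C_0 ≅ Z^5, C_1 ≅ Z^10, C_2 ≅ Z^5.

∂_1: C_1 → C_0 is given by ∂[p,q] = [q] − [p]. For instance
  ∂[v_0,v_4] = [v_4] − [v_0].
As a 5×10 matrix over Z this has rank 4, with invariant factors (1,1,1,1).

∂_2: C_2 → C_1 sends each 2-simplex [p,q,r] to [q,r] − [p,r] + [p,q]. For instance
  ∂[v_0,v_1,v_2] = [v_1,v_2] − [v_0,v_2] + [v_0,v_1],
  ∂[v_1,v_3,v_4] = [v_3,v_4] − [v_1,v_4] + [v_1,v_3].
The resulting 10×5 matrix has rank 5, and its Smith normal form has invariant factors (1,1,1,1,1).

Now H_k = ker ∂_k / im ∂_{k+1}, so:

  H_0: rank C_0 − rank ∂_1 = 5 − 4 = 1, and the invariant factors of ∂_1 are all 1, so H_0 = Z.
  H_1: rank ker ∂_1 − rank ∂_2 = (10 − 4) − 5 = 1, and the invariant factors of ∂_2 are all 1, so H_1 = Z.
  H_2: rank ker ∂_2 − rank ∂_3 = (5 − 5) − 0 = 0, and there is no ∂_3, so H_2 = 0.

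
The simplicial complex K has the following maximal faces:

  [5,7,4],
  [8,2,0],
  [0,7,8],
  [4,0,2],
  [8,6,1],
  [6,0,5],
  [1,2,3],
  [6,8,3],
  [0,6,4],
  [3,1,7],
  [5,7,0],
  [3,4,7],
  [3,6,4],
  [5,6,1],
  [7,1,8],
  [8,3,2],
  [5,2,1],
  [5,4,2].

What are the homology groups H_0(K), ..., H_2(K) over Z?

H_0 ≅ Z,  H_1 ≅ Z ⊕ Z/2,  H_2 = 0.

Take the total order 0 < 1 < 2 < 3 < 4 < 5 < 6 < 7 < 8 on the vertex set. Then K (dimension 2) consists of the simplices:

  0-simplices (9): [0], [1], [2], [3], [4], [5], [6], [7], [8]
  1-simplices (27): (27 of them)
  2-simplices (18): [0,2,4], [0,2,8], [0,4,6], [0,5,6], [0,5,7], [0,7,8], [1,2,3], [1,2,5], [1,3,7], [1,5,6], [1,6,8], [1,7,8], [2,3,8], [2,4,5], [3,4,6], [3,4,7], [3,6,8], [4,5,7]

so the chain groups are C_0 ≅ Z^9, C_1 ≅ Z^27, C_2 ≅ Z^18.

∂_1: C_1 → C_0 sends each edge [p,q] (with p < q) to q − p.
The 9×27 boundary matrix has rank 8 and Smith normal form diag(1,1,1,1,1,1,1,1).

∂_2: C_2 → C_1 sends each 2-simplex [p,q,r] to [q,r] − [p,r] + [p,q]. For instance
  ∂[0,7,8] = [7,8] − [0,8] + [0,7],
  ∂[0,2,8] = [2,8] − [0,8] + [0,2].
This gives a 27×18 integer matrix of rank 18; reducing to Smith normal form yields diagonal entries (1,1,1,1,1,1,1,1,1,1,1,1,1,1,1,1,1,2).

Now H_k = ker ∂_k / im ∂_{k+1}, so:

  H_0: rank C_0 − rank ∂_1 = 9 − 8 = 1, and the invariant factors of ∂_1 are all 1, so H_0 ≅ Z.
  H_1: rank ker ∂_1 − rank ∂_2 = (27 − 8) − 18 = 1, and ∂_2 has invariant factor 2 > 1, so H_1 ≅ Z ⊕ Z/2.
  H_2: rank ker ∂_2 − rank ∂_3 = (18 − 18) − 0 = 0, and there is no ∂_3, so H_2 ≅ 0.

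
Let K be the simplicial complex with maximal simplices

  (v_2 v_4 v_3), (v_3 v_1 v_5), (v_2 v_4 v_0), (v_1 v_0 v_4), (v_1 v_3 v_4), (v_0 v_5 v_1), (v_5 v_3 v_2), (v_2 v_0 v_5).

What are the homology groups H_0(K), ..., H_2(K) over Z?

We work with the vertex ordering v_0 < v_1 < v_2 < v_3 < v_4 < v_5. The simplices of K, each written with vertices in increasing order, are:

  0-simplices (6): [v_0], [v_1], [v_2], [v_3], [v_4], [v_5]
  1-simplices (12): [v_0,v_1], [v_0,v_2], [v_0,v_4], [v_0,v_5], [v_1,v_3], [v_1,v_4], [v_1,v_5], [v_2,v_3], [v_2,v_4], [v_2,v_5], [v_3,v_4], [v_3,v_5]
  2-simplices (8): [v_0,v_1,v_4], [v_0,v_1,v_5], [v_0,v_2,v_4], [v_0,v_2,v_5], [v_1,v_3,v_4], [v_1,v_3,v_5], [v_2,v_3,v_4], [v_2,v_3,v_5]

Hence C_0 ≅ Z^6, C_1 ≅ Z^12, C_2 ≅ Z^8.

The boundary map ∂_1: C_1 → C_0 is given by ∂[p,q] = [q] − [p].
As a 6×12 matrix over Z this has rank 5, with invariant factors (1,1,1,1,1).

The boundary map ∂_2: C_2 → C_1 maps a triangle to the signed sum of its edges. For instance
  ∂[v_0,v_1,v_4] = [v_1,v_4] − [v_0,v_4] + [v_0,v_1],
  ∂[v_2,v_3,v_4] = [v_3,v_4] − [v_2,v_4] + [v_2,v_3].
The 12×8 boundary matrix has rank 7 and Smith normal form diag(1,1,1,1,1,1,1).

Reading off H_k = ker ∂_k / im ∂_{k+1}:

  H_0: rank C_0 − rank ∂_1 = 6 − 5 = 1, and the invariant factors of ∂_1 are all 1, so H_0 = Z.
  H_1: rank ker ∂_1 − rank ∂_2 = (12 − 5) − 7 = 0, and the invariant factors of ∂_2 are all 1, so H_1 = 0.
  H_2: rank ker ∂_2 − rank ∂_3 = (8 − 7) − 0 = 1, and there is no ∂_3, so H_2 = Z.

As a check, the Euler characteristic is 6 − 12 + 8 = 2, which agrees with 1 − 0 + 1 = 2.
(K is a triangulation of the 2-sphere S^2.)

H_0 ≅ Z,  H_1 = 0,  H_2 ≅ Z.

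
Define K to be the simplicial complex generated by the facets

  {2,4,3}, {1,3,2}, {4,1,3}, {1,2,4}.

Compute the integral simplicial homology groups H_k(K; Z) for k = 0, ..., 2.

H_0 = Z,  H_1 = 0,  H_2 = Z.

Fix the vertex order 1 < 2 < 3 < 4 and write every simplex with vertices in increasing order. Then dim K = 2 and the simplices of K are:

  0-simplices (4): [1], [2], [3], [4]
  1-simplices (6): [1,2], [1,3], [1,4], [2,3], [2,4], [3,4]
  2-simplices (4): [1,2,3], [1,2,4], [1,3,4], [2,3,4]

so the chain groups are C_0 ≅ Z^4, C_1 ≅ Z^6, C_2 ≅ Z^4.

Boundary ∂_1: C_1 → C_0 sends each edge [p,q] (with p < q) to q − p.
As a 4×6 matrix over Z this has rank 3, with invariant factors (1,1,1).

∂_2: C_2 → C_1 maps a triangle to the signed sum of its edges. For instance
  ∂[1,2,3] = [2,3] − [1,3] + [1,2],
  ∂[2,3,4] = [3,4] − [2,4] + [2,3].
The resulting 6×4 matrix has rank 3, and its Smith normal form has invariant factors (1,1,1).

From H_k ≅ ker(∂_k) / im(∂_{k+1}) we obtain:

  H_0: rank C_0 − rank ∂_1 = 4 − 3 = 1, and the invariant factors of ∂_1 are all 1, so H_0 = Z.
  H_1: rank ker ∂_1 − rank ∂_2 = (6 − 3) − 3 = 0, and the invariant factors of ∂_2 are all 1, so H_1 = 0.
  H_2: rank ker ∂_2 − rank ∂_3 = (4 − 3) − 0 = 1, and there is no ∂_3, so H_2 = Z.

(K is a triangulation of the 2-sphere S^2.)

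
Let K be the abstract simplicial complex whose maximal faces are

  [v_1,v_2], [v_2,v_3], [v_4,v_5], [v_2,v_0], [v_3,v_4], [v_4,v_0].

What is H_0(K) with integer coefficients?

We work with the vertex ordering v_0 < v_1 < v_2 < v_3 < v_4 < v_5. The simplices of K, each written with vertices in increasing order, are:

  0-simplices (6): [v_0], [v_1], [v_2], [v_3], [v_4], [v_5]
  1-simplices (6): [v_0,v_2], [v_0,v_4], [v_1,v_2], [v_2,v_3], [v_3,v_4], [v_4,v_5]

giving chain groups C_0 ≅ Z^6, C_1 ≅ Z^6.

∂_1: C_1 → C_0 is given by ∂[p,q] = [q] − [p].
As a 6×6 matrix over Z this has rank 5, with invariant factors (1,1,1,1,1).

Computing H_k = (kernel of ∂_k) / (image of ∂_{k+1}):

  H_0: rank C_0 − rank ∂_1 = 6 − 5 = 1, and the invariant factors of ∂_1 are all 1, so H_0 = Z.

H_0 = Z.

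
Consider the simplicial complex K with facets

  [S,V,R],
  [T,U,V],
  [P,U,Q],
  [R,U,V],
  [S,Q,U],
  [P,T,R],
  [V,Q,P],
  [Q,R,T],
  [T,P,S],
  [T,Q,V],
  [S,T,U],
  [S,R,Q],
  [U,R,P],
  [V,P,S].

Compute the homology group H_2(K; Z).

H_2 = Z.

We work with the vertex ordering P < Q < R < S < T < U < V. The simplices of K, each written with vertices in increasing order, are:

  0-simplices (7): P, Q, R, S, T, U, V
  1-simplices (21): PQ, PR, PS, PT, PU, PV, QR, QS, QT, QU, QV, RS, RT, RU, RV, ST, SU, SV, TU, TV, UV
  2-simplices (14): PQU, PQV, PRT, PRU, PST, PSV, QRS, QRT, QSU, QTV, RSV, RUV, STU, TUV

so the chain groups are C_0 ≅ Z^7, C_1 ≅ Z^21, C_2 ≅ Z^14.

The boundary map ∂_1: C_1 → C_0 is given by ∂[p,q] = [q] − [p]. For instance
  ∂ST = T − S.
The 7×21 boundary matrix has rank 6 and Smith normal form diag(1,1,1,1,1,1).

∂_2: C_2 → C_1 sends each 2-simplex [p,q,r] to [q,r] − [p,r] + [p,q]. For instance
  ∂QSU = SU − QU + QS,
  ∂QRS = RS − QS + QR.
The 21×14 boundary matrix has rank 13 and Smith normal form diag(1,1,1,1,1,1,1,1,1,1,1,1,1).

Reading off H_k = ker ∂_k / im ∂_{k+1}:

  H_2: rank ker ∂_2 − rank ∂_3 = (14 − 13) − 0 = 1, and there is no ∂_3, so H_2 = Z.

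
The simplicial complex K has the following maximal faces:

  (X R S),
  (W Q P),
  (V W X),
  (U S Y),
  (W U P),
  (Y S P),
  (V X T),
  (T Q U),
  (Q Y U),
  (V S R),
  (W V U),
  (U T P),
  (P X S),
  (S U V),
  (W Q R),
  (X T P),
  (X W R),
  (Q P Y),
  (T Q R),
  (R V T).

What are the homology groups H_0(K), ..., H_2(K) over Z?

Order the vertices as P < Q < R < S < T < U < V < W < X < Y. Listing each simplex with vertices in this order, K has dimension 2 with simplices:

  0-simplices (10): P, Q, R, S, T, U, V, W, X, Y
  1-simplices (30): PQ, PS, PT, PU, PW, PX, PY, QR, QT, QU, QW, QY, RS, RT, RV, RW, RX, SU, SV, SX, SY, TU, TV, TX, UV, UW, UY, VW, VX, WX
  2-simplices (20): PQW, PQY, PSX, PSY, PTU, PTX, PUW, QRT, QRW, QTU, QUY, RSV, RSX, RTV, RWX, SUV, SUY, TVX, UVW, VWX

giving chain groups C_0 ≅ Z^10, C_1 ≅ Z^30, C_2 ≅ Z^20.

Boundary ∂_1: C_1 → C_0 is given by ∂[p,q] = [q] − [p].
The 10×30 boundary matrix has rank 9 and Smith normal form diag(1,1,1,1,1,1,1,1,1).

The boundary map ∂_2: C_2 → C_1 sends each 2-simplex [p,q,r] to [q,r] − [p,r] + [p,q]. For instance
  ∂PSY = SY − PY + PS,
  ∂VWX = WX − VX + VW.
This gives a 30×20 integer matrix of rank 20; reducing to Smith normal form yields diagonal entries (1,1,1,1,1,1,1,1,1,1,1,1,1,1,1,1,1,1,1,2).

Reading off H_k = ker ∂_k / im ∂_{k+1}:

  H_0: rank C_0 − rank ∂_1 = 10 − 9 = 1, and the invariant factors of ∂_1 are all 1, so H_0 ≅ Z.
  H_1: rank ker ∂_1 − rank ∂_2 = (30 − 9) − 20 = 1, and ∂_2 has invariant factor 2 > 1, so H_1 ≅ Z ⊕ Z/2Z.
  H_2: rank ker ∂_2 − rank ∂_3 = (20 − 20) − 0 = 0, and there is no ∂_3, so H_2 ≅ 0.

As a check, the Euler characteristic is 10 − 30 + 20 = 0, which agrees with 1 − 1 + 0 = 0.

H_0 ≅ Z,  H_1 ≅ Z ⊕ Z/2Z,  H_2 = 0.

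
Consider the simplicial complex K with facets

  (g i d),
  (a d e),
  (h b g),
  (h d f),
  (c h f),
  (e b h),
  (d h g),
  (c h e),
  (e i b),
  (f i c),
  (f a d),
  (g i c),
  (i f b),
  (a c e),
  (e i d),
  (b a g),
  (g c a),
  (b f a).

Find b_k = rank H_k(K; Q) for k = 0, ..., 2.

b_0 = 1, b_1 = 2, b_2 = 1.

We work with the vertex ordering a < b < c < d < e < f < g < h < i. The simplices of K, each written with vertices in increasing order, are:

  0-simplices (9): a, b, c, d, e, f, g, h, i
  1-simplices (27): ab, ac, ad, ae, af, ag, be, bf, bg, bh, bi, ce, cf, cg, ch, ci, de, df, dg, dh, di, eh, ei, fh, fi, gh, gi
  2-simplices (18): abf, abg, ace, acg, ade, adf, beh, bei, bfi, bgh, ceh, cfh, cfi, cgi, dei, dfh, dgh, dgi

giving chain groups C_0 ≅ Z^9, C_1 ≅ Z^27, C_2 ≅ Z^18.

The boundary map ∂_1: C_1 → C_0 maps an edge to its endpoints' difference, ∂[p,q] = q − p. For instance
  ∂dh = h − d.
This gives a 9×27 integer matrix of rank 8; reducing to Smith normal form yields diagonal entries (1,1,1,1,1,1,1,1).

Boundary ∂_2: C_2 → C_1 acts by ∂[p,q,r] = [q,r] − [p,r] + [p,q]. For instance
  ∂dfh = fh − dh + df,
  ∂beh = eh − bh + be.
The 27×18 boundary matrix has rank 17 and Smith normal form diag(1,1,1,1,1,1,1,1,1,1,1,1,1,1,1,1,1).

Now H_k = ker ∂_k / im ∂_{k+1}, so:

  H_0: rank C_0 − rank ∂_1 = 9 − 8 = 1, and the invariant factors of ∂_1 are all 1, so H_0 = Z.
  H_1: rank ker ∂_1 − rank ∂_2 = (27 − 8) − 17 = 2, and the invariant factors of ∂_2 are all 1, so H_1 = Z^2.
  H_2: rank ker ∂_2 − rank ∂_3 = (18 − 17) − 0 = 1, and there is no ∂_3, so H_2 = Z.

Hence the Betti numbers are b_0 = 1, b_1 = 2, b_2 = 1.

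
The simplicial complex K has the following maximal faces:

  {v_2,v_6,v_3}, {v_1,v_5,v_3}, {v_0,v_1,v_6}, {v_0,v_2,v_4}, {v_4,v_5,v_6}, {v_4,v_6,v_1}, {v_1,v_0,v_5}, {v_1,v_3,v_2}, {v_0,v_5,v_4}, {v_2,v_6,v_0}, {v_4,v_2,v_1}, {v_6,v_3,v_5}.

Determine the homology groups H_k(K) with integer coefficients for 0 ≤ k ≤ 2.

H_0 = Z,  H_1 = Z/2,  H_2 = 0.

Take the total order v_0 < v_1 < v_2 < v_3 < v_4 < v_5 < v_6 on the vertex set. Then K (dimension 2) consists of the simplices:

  0-simplices (7): [v_0], [v_1], [v_2], [v_3], [v_4], [v_5], [v_6]
  1-simplices (18): (18 of them)
  2-simplices (12): (12 of them)

so the chain groups are C_0 ≅ Z^7, C_1 ≅ Z^18, C_2 ≅ Z^12.

∂_1: C_1 → C_0 maps an edge to its endpoints' difference, ∂[p,q] = q − p. For instance
  ∂[v_1,v_2] = [v_2] − [v_1].
This gives a 7×18 integer matrix of rank 6; reducing to Smith normal form yields diagonal entries (1,1,1,1,1,1).

Boundary ∂_2: C_2 → C_1 sends each 2-simplex [p,q,r] to [q,r] − [p,r] + [p,q]. For instance
  ∂[v_1,v_2,v_4] = [v_2,v_4] − [v_1,v_4] + [v_1,v_2],
  ∂[v_0,v_4,v_5] = [v_4,v_5] − [v_0,v_5] + [v_0,v_4].
As a 18×12 matrix over Z this has rank 12, with invariant factors (1,1,1,1,1,1,1,1,1,1,1,2).

Computing H_k = (kernel of ∂_k) / (image of ∂_{k+1}):

  H_0: rank C_0 − rank ∂_1 = 7 − 6 = 1, and the invariant factors of ∂_1 are all 1, so H_0 ≅ Z.
  H_1: rank ker ∂_1 − rank ∂_2 = (18 − 6) − 12 = 0, and ∂_2 has invariant factor 2 > 1, so H_1 ≅ Z/2.
  H_2: rank ker ∂_2 − rank ∂_3 = (12 − 12) − 0 = 0, and there is no ∂_3, so H_2 ≅ 0.

As a check, the Euler characteristic is 7 − 18 + 12 = 1, which agrees with 1 − 0 + 0 = 1.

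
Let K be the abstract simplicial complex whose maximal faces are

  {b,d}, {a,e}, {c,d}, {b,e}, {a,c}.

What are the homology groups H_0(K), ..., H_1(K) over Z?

Order the vertices as a < b < c < d < e. Listing each simplex with vertices in this order, K has dimension 1 with simplices:

  0-simplices (5): a, b, c, d, e
  1-simplices (5): ac, ae, bd, be, cd

Hence C_0 ≅ Z^5, C_1 ≅ Z^5.

The boundary map ∂_1: C_1 → C_0 is given by ∂[p,q] = [q] − [p].
The resulting 5×5 matrix has rank 4, and its Smith normal form has invariant factors (1,1,1,1).

Now H_k = ker ∂_k / im ∂_{k+1}, so:

  H_0: rank C_0 − rank ∂_1 = 5 − 4 = 1, and the invariant factors of ∂_1 are all 1, so H_0 ≅ Z.
  H_1: rank ker ∂_1 − rank ∂_2 = (5 − 4) − 0 = 1, and there is no ∂_2, so H_1 ≅ Z.

H_0 = Z,  H_1 = Z.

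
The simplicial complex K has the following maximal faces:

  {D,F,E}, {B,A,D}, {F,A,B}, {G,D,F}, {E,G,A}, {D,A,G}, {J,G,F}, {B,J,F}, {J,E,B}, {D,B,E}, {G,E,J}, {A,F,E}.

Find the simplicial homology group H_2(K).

We work with the vertex ordering A < B < D < E < F < G < J. The simplices of K, each written with vertices in increasing order, are:

  0-simplices (7): A, B, D, E, F, G, J
  1-simplices (18): AB, AD, AE, AF, AG, BD, BE, BF, BJ, DE, DF, DG, EF, EG, EJ, FG, FJ, GJ
  2-simplices (12): ABD, ABF, ADG, AEF, AEG, BDE, BEJ, BFJ, DEF, DFG, EGJ, FGJ

so the chain groups are C_0 ≅ Z^7, C_1 ≅ Z^18, C_2 ≅ Z^12.

Boundary ∂_1: C_1 → C_0 sends each edge [p,q] (with p < q) to q − p. For instance
  ∂BD = D − B.
As a 7×18 matrix over Z this has rank 6, with invariant factors (1,1,1,1,1,1).

∂_2: C_2 → C_1 sends each 2-simplex [p,q,r] to [q,r] − [p,r] + [p,q]. For instance
  ∂BEJ = EJ − BJ + BE,
  ∂AEF = EF − AF + AE.
The 18×12 boundary matrix has rank 12 and Smith normal form diag(1,1,1,1,1,1,1,1,1,1,1,2).

Now H_k = ker ∂_k / im ∂_{k+1}, so:

  H_2: rank ker ∂_2 − rank ∂_3 = (12 − 12) − 0 = 0, and there is no ∂_3, so H_2 = 0.

H_2 = 0.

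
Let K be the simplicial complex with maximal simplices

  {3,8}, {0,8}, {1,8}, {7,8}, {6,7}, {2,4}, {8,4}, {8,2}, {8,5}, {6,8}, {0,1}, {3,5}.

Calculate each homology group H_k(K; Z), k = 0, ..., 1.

Order the vertices as 0 < 1 < 2 < 3 < 4 < 5 < 6 < 7 < 8. Listing each simplex with vertices in this order, K has dimension 1 with simplices:

  0-simplices (9): [0], [1], [2], [3], [4], [5], [6], [7], [8]
  1-simplices (12): [0,1], [0,8], [1,8], [2,4], [2,8], [3,5], [3,8], [4,8], [5,8], [6,7], [6,8], [7,8]

giving chain groups C_0 ≅ Z^9, C_1 ≅ Z^12.

The boundary map ∂_1: C_1 → C_0 is given by ∂[p,q] = [q] − [p].
The 9×12 boundary matrix has rank 8 and Smith normal form diag(1,1,1,1,1,1,1,1).

Reading off H_k = ker ∂_k / im ∂_{k+1}:

  H_0: rank C_0 − rank ∂_1 = 9 − 8 = 1, and the invariant factors of ∂_1 are all 1, so H_0 = Z.
  H_1: rank ker ∂_1 − rank ∂_2 = (12 − 8) − 0 = 4, and there is no ∂_2, so H_1 = Z^4.

As a check, the Euler characteristic is 9 − 12 = -3, which agrees with 1 − 4 = -3.
(K is a triangulation of a wedge of 4 circles.)

H_0 ≅ Z,  H_1 ≅ Z^4.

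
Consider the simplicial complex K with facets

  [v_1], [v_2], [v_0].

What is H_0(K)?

We work with the vertex ordering v_0 < v_1 < v_2. The simplices of K, each written with vertices in increasing order, are:

  0-simplices (3): [v_0], [v_1], [v_2]

Hence C_0 ≅ Z^3.

Computing H_k = (kernel of ∂_k) / (image of ∂_{k+1}):

  H_0: rank C_0 − rank ∂_1 = 3 − 0 = 3, and there is no ∂_1, so H_0 ≅ Z^3.

H_0 ≅ Z^3.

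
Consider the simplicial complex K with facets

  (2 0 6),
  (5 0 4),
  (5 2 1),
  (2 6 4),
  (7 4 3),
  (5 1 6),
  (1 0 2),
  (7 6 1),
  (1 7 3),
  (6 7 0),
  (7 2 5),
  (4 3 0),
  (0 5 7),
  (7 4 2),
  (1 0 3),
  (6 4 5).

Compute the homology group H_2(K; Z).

H_2 = Z.

Order the vertices as 0 < 1 < 2 < 3 < 4 < 5 < 6 < 7. Listing each simplex with vertices in this order, K has dimension 2 with simplices:

  0-simplices (8): [0], [1], [2], [3], [4], [5], [6], [7]
  1-simplices (24): (24 of them)
  2-simplices (16): [0,1,2], [0,1,3], [0,2,6], [0,3,4], [0,4,5], [0,5,7], [0,6,7], [1,2,5], [1,3,7], [1,5,6], [1,6,7], [2,4,6], [2,4,7], [2,5,7], [3,4,7], [4,5,6]

giving chain groups C_0 ≅ Z^8, C_1 ≅ Z^24, C_2 ≅ Z^16.

Boundary ∂_1: C_1 → C_0 maps an edge to its endpoints' difference, ∂[p,q] = q − p. For instance
  ∂[1,5] = [5] − [1].
The 8×24 boundary matrix has rank 7 and Smith normal form diag(1,1,1,1,1,1,1).

Boundary ∂_2: C_2 → C_1 maps a triangle to the signed sum of its edges. For instance
  ∂[0,6,7] = [6,7] − [0,7] + [0,6],
  ∂[0,3,4] = [3,4] − [0,4] + [0,3].
This gives a 24×16 integer matrix of rank 15; reducing to Smith normal form yields diagonal entries (1,1,1,1,1,1,1,1,1,1,1,1,1,1,1).

From H_k ≅ ker(∂_k) / im(∂_{k+1}) we obtain:

  H_2: rank ker ∂_2 − rank ∂_3 = (16 − 15) − 0 = 1, and there is no ∂_3, so H_2 = Z.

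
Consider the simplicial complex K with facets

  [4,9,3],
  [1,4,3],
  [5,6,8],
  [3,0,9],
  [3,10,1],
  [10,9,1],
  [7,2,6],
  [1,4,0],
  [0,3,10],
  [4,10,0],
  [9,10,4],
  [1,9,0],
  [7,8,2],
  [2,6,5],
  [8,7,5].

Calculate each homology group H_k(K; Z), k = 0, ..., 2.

H_0 ≅ Z^2,  H_1 ≅ Z ⊕ Z/2Z,  H_2 = 0.

We work with the vertex ordering 0 < 1 < 2 < 3 < 4 < 5 < 6 < 7 < 8 < 9 < 10. The simplices of K, each written with vertices in increasing order, are:

  0-simplices (11): [0], [1], [2], [3], [4], [5], [6], [7], [8], [9], [10]
  1-simplices (25): (25 of them)
  2-simplices (15): [0,1,4], [0,1,9], [0,3,9], [0,3,10], [0,4,10], [1,3,4], [1,3,10], [1,9,10], [2,5,6], [2,6,7], [2,7,8], [3,4,9], [4,9,10], [5,6,8], [5,7,8]

so the chain groups are C_0 ≅ Z^11, C_1 ≅ Z^25, C_2 ≅ Z^15.

The boundary map ∂_1: C_1 → C_0 sends each edge [p,q] (with p < q) to q − p. For instance
  ∂[5,7] = [7] − [5].
The resulting 11×25 matrix has rank 9, and its Smith normal form has invariant factors (1,1,1,1,1,1,1,1,1).

Boundary ∂_2: C_2 → C_1 acts by ∂[p,q,r] = [q,r] − [p,r] + [p,q]. For instance
  ∂[2,6,7] = [6,7] − [2,7] + [2,6],
  ∂[0,3,10] = [3,10] − [0,10] + [0,3].
The resulting 25×15 matrix has rank 15, and its Smith normal form has invariant factors (1,1,1,1,1,1,1,1,1,1,1,1,1,1,2).

Reading off H_k = ker ∂_k / im ∂_{k+1}:

  H_0: rank C_0 − rank ∂_1 = 11 − 9 = 2, and the invariant factors of ∂_1 are all 1, so H_0 ≅ Z^2.
  H_1: rank ker ∂_1 − rank ∂_2 = (25 − 9) − 15 = 1, and ∂_2 has invariant factor 2 > 1, so H_1 ≅ Z ⊕ Z/2Z.
  H_2: rank ker ∂_2 − rank ∂_3 = (15 − 15) − 0 = 0, and there is no ∂_3, so H_2 ≅ 0.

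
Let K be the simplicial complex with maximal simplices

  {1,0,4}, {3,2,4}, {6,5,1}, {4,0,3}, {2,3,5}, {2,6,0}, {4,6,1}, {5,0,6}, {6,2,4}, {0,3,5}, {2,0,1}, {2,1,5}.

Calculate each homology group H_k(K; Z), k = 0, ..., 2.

We work with the vertex ordering 0 < 1 < 2 < 3 < 4 < 5 < 6. The simplices of K, each written with vertices in increasing order, are:

  0-simplices (7): [0], [1], [2], [3], [4], [5], [6]
  1-simplices (18): [0,1], [0,2], [0,3], [0,4], [0,5], [0,6], [1,2], [1,4], [1,5], [1,6], [2,3], [2,4], [2,5], [2,6], [3,4], [3,5], [4,6], [5,6]
  2-simplices (12): [0,1,2], [0,1,4], [0,2,6], [0,3,4], [0,3,5], [0,5,6], [1,2,5], [1,4,6], [1,5,6], [2,3,4], [2,3,5], [2,4,6]

Hence C_0 ≅ Z^7, C_1 ≅ Z^18, C_2 ≅ Z^12.

Boundary ∂_1: C_1 → C_0 is given by ∂[p,q] = [q] − [p]. For instance
  ∂[0,1] = [1] − [0].
The 7×18 boundary matrix has rank 6 and Smith normal form diag(1,1,1,1,1,1).

Boundary ∂_2: C_2 → C_1 acts by ∂[p,q,r] = [q,r] − [p,r] + [p,q]. For instance
  ∂[0,3,5] = [3,5] − [0,5] + [0,3],
  ∂[2,4,6] = [4,6] − [2,6] + [2,4].
The resulting 18×12 matrix has rank 12, and its Smith normal form has invariant factors (1,1,1,1,1,1,1,1,1,1,1,2).

Computing H_k = (kernel of ∂_k) / (image of ∂_{k+1}):

  H_0: rank C_0 − rank ∂_1 = 7 − 6 = 1, and the invariant factors of ∂_1 are all 1, so H_0 ≅ Z.
  H_1: rank ker ∂_1 − rank ∂_2 = (18 − 6) − 12 = 0, and ∂_2 has invariant factor 2 > 1, so H_1 ≅ Z_2.
  H_2: rank ker ∂_2 − rank ∂_3 = (12 − 12) − 0 = 0, and there is no ∂_3, so H_2 ≅ 0.

As a check, the Euler characteristic is 7 − 18 + 12 = 1, which agrees with 1 − 0 + 0 = 1.

H_0 ≅ Z,  H_1 ≅ Z_2,  H_2 = 0.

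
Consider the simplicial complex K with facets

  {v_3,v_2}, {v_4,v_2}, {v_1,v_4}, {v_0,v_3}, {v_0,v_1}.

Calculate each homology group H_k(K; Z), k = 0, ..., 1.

Order the vertices as v_0 < v_1 < v_2 < v_3 < v_4. Listing each simplex with vertices in this order, K has dimension 1 with simplices:

  0-simplices (5): [v_0], [v_1], [v_2], [v_3], [v_4]
  1-simplices (5): [v_0,v_1], [v_0,v_3], [v_1,v_4], [v_2,v_3], [v_2,v_4]

so the chain groups are C_0 ≅ Z^5, C_1 ≅ Z^5.

∂_1: C_1 → C_0 maps an edge to its endpoints' difference, ∂[p,q] = q − p. For instance
  ∂[v_2,v_3] = [v_3] − [v_2].
The resulting 5×5 matrix has rank 4, and its Smith normal form has invariant factors (1,1,1,1).

Reading off H_k = ker ∂_k / im ∂_{k+1}:

  H_0: rank C_0 − rank ∂_1 = 5 − 4 = 1, and the invariant factors of ∂_1 are all 1, so H_0 = Z.
  H_1: rank ker ∂_1 − rank ∂_2 = (5 − 4) − 0 = 1, and there is no ∂_2, so H_1 = Z.

H_0 ≅ Z,  H_1 ≅ Z.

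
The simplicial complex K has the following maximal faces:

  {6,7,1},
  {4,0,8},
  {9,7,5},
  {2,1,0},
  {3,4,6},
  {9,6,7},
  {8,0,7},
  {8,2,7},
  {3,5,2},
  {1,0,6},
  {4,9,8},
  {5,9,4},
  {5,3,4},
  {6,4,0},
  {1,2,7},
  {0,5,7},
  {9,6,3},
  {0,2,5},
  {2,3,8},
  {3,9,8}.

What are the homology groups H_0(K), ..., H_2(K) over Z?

H_0 ≅ Z,  H_1 ≅ Z ⊕ Z/2,  H_2 = 0.

Fix the vertex order 0 < 1 < 2 < 3 < 4 < 5 < 6 < 7 < 8 < 9 and write every simplex with vertices in increasing order. Then dim K = 2 and the simplices of K are:

  0-simplices (10): [0], [1], [2], [3], [4], [5], [6], [7], [8], [9]
  1-simplices (30): (30 of them)
  2-simplices (20): (20 of them)

Hence C_0 ≅ Z^10, C_1 ≅ Z^30, C_2 ≅ Z^20.

The boundary map ∂_1: C_1 → C_0 sends each edge [p,q] (with p < q) to q − p.
The resulting 10×30 matrix has rank 9, and its Smith normal form has invariant factors (1,1,1,1,1,1,1,1,1).

∂_2: C_2 → C_1 maps a triangle to the signed sum of its edges. For instance
  ∂[0,4,8] = [4,8] − [0,8] + [0,4],
  ∂[0,2,5] = [2,5] − [0,5] + [0,2].
This gives a 30×20 integer matrix of rank 20; reducing to Smith normal form yields diagonal entries (1,1,1,1,1,1,1,1,1,1,1,1,1,1,1,1,1,1,1,2).

Now H_k = ker ∂_k / im ∂_{k+1}, so:

  H_0: rank C_0 − rank ∂_1 = 10 − 9 = 1, and the invariant factors of ∂_1 are all 1, so H_0 ≅ Z.
  H_1: rank ker ∂_1 − rank ∂_2 = (30 − 9) − 20 = 1, and ∂_2 has invariant factor 2 > 1, so H_1 ≅ Z ⊕ Z/2.
  H_2: rank ker ∂_2 − rank ∂_3 = (20 − 20) − 0 = 0, and there is no ∂_3, so H_2 ≅ 0.

As a check, the Euler characteristic is 10 − 30 + 20 = 0, which agrees with 1 − 1 + 0 = 0.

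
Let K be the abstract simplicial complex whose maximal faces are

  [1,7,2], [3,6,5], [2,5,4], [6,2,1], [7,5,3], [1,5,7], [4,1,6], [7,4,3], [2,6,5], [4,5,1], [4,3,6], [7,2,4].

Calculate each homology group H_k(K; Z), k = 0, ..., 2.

Fix the vertex order 1 < 2 < 3 < 4 < 5 < 6 < 7 and write every simplex with vertices in increasing order. Then dim K = 2 and the simplices of K are:

  0-simplices (7): [1], [2], [3], [4], [5], [6], [7]
  1-simplices (18): [1,2], [1,4], [1,5], [1,6], [1,7], [2,4], [2,5], [2,6], [2,7], [3,4], [3,5], [3,6], [3,7], [4,5], [4,6], [4,7], [5,6], [5,7]
  2-simplices (12): [1,2,6], [1,2,7], [1,4,5], [1,4,6], [1,5,7], [2,4,5], [2,4,7], [2,5,6], [3,4,6], [3,4,7], [3,5,6], [3,5,7]

Hence C_0 ≅ Z^7, C_1 ≅ Z^18, C_2 ≅ Z^12.

Boundary ∂_1: C_1 → C_0 sends each edge [p,q] (with p < q) to q − p. For instance
  ∂[2,4] = [4] − [2].
This gives a 7×18 integer matrix of rank 6; reducing to Smith normal form yields diagonal entries (1,1,1,1,1,1).

Boundary ∂_2: C_2 → C_1 acts by ∂[p,q,r] = [q,r] − [p,r] + [p,q]. For instance
  ∂[1,5,7] = [5,7] − [1,7] + [1,5],
  ∂[1,4,6] = [4,6] − [1,6] + [1,4].
As a 18×12 matrix over Z this has rank 12, with invariant factors (1,1,1,1,1,1,1,1,1,1,1,2).

From H_k ≅ ker(∂_k) / im(∂_{k+1}) we obtain:

  H_0: rank C_0 − rank ∂_1 = 7 − 6 = 1, and the invariant factors of ∂_1 are all 1, so H_0 = Z.
  H_1: rank ker ∂_1 − rank ∂_2 = (18 − 6) − 12 = 0, and ∂_2 has invariant factor 2 > 1, so H_1 = Z_2.
  H_2: rank ker ∂_2 − rank ∂_3 = (12 − 12) − 0 = 0, and there is no ∂_3, so H_2 = 0.

H_0 = Z,  H_1 = Z_2,  H_2 = 0.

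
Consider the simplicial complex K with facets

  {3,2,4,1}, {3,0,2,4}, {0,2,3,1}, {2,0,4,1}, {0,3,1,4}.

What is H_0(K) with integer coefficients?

H_0 = Z.

We work with the vertex ordering 0 < 1 < 2 < 3 < 4. The simplices of K, each written with vertices in increasing order, are:

  0-simplices (5): [0], [1], [2], [3], [4]
  1-simplices (10): [0,1], [0,2], [0,3], [0,4], [1,2], [1,3], [1,4], [2,3], [2,4], [3,4]
  2-simplices (10): [0,1,2], [0,1,3], [0,1,4], [0,2,3], [0,2,4], [0,3,4], [1,2,3], [1,2,4], [1,3,4], [2,3,4]
  3-simplices (5): [0,1,2,3], [0,1,2,4], [0,1,3,4], [0,2,3,4], [1,2,3,4]

Hence C_0 ≅ Z^5, C_1 ≅ Z^10, C_2 ≅ Z^10, C_3 ≅ Z^5.

Boundary ∂_1: C_1 → C_0 is given by ∂[p,q] = [q] − [p]. For instance
  ∂[0,4] = [4] − [0].
The resulting 5×10 matrix has rank 4, and its Smith normal form has invariant factors (1,1,1,1).

The boundary map ∂_2: C_2 → C_1 maps a triangle to the signed sum of its edges. For instance
  ∂[2,3,4] = [3,4] − [2,4] + [2,3],
  ∂[1,2,4] = [2,4] − [1,4] + [1,2].
This gives a 10×10 integer matrix of rank 6; reducing to Smith normal form yields diagonal entries (1,1,1,1,1,1).

The boundary map ∂_3: C_3 → C_2 sends each 3-simplex σ to the alternating sum Σ_i (−1)^i (σ with its i-th vertex removed). For instance
  ∂[0,2,3,4] = [2,3,4] − [0,3,4] + [0,2,4] − [0,2,3],
  ∂[0,1,2,4] = [1,2,4] − [0,2,4] + [0,1,4] − [0,1,2].
This gives a 10×5 integer matrix of rank 4; reducing to Smith normal form yields diagonal entries (1,1,1,1).

Now H_k = ker ∂_k / im ∂_{k+1}, so:

  H_0: rank C_0 − rank ∂_1 = 5 − 4 = 1, and the invariant factors of ∂_1 are all 1, so H_0 ≅ Z.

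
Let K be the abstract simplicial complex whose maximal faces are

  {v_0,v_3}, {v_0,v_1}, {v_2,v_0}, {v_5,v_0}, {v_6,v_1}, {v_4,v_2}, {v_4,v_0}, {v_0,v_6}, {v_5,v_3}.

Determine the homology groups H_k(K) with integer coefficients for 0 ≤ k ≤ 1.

K has 7 vertices, 9 edges.
rank ∂_0 = 0, rank ∂_1 = 6 ⇒ b_0 = 7 − 0 − 6 = 1; all invariant factors of ∂_1 are 1 so no torsion. So H_0 ≅ Z.
rank ∂_1 = 6, rank ∂_2 = 0 ⇒ b_1 = 9 − 6 − 0 = 3. So H_1 ≅ Z^3.

H_0 ≅ Z,  H_1 ≅ Z^3.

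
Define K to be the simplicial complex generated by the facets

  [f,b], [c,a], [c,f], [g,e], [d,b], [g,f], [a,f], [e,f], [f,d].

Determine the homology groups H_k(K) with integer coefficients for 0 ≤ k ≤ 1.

We work with the vertex ordering a < b < c < d < e < f < g. The simplices of K, each written with vertices in increasing order, are:

  0-simplices (7): a, b, c, d, e, f, g
  1-simplices (9): ac, af, bd, bf, cf, df, ef, eg, fg

giving chain groups C_0 ≅ Z^7, C_1 ≅ Z^9.

Boundary ∂_1: C_1 → C_0 is given by ∂[p,q] = [q] − [p]. For instance
  ∂ac = c − a.
As a 7×9 matrix over Z this has rank 6, with invariant factors (1,1,1,1,1,1).

From H_k ≅ ker(∂_k) / im(∂_{k+1}) we obtain:

  H_0: rank C_0 − rank ∂_1 = 7 − 6 = 1, and the invariant factors of ∂_1 are all 1, so H_0 = Z.
  H_1: rank ker ∂_1 − rank ∂_2 = (9 − 6) − 0 = 3, and there is no ∂_2, so H_1 = Z^3.

H_0 = Z,  H_1 = Z^3.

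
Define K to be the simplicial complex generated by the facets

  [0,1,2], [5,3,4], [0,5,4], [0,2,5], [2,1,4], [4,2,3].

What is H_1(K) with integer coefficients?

H_1 = Z.

Take the total order 0 < 1 < 2 < 3 < 4 < 5 on the vertex set. Then K (dimension 2) consists of the simplices:

  0-simplices (6): [0], [1], [2], [3], [4], [5]
  1-simplices (12): [0,1], [0,2], [0,4], [0,5], [1,2], [1,4], [2,3], [2,4], [2,5], [3,4], [3,5], [4,5]
  2-simplices (6): [0,1,2], [0,2,5], [0,4,5], [1,2,4], [2,3,4], [3,4,5]

so the chain groups are C_0 ≅ Z^6, C_1 ≅ Z^12, C_2 ≅ Z^6.

∂_1: C_1 → C_0 maps an edge to its endpoints' difference, ∂[p,q] = q − p.
This gives a 6×12 integer matrix of rank 5; reducing to Smith normal form yields diagonal entries (1,1,1,1,1).

The boundary map ∂_2: C_2 → C_1 sends each 2-simplex [p,q,r] to [q,r] − [p,r] + [p,q]. For instance
  ∂[3,4,5] = [4,5] − [3,5] + [3,4],
  ∂[0,1,2] = [1,2] − [0,2] + [0,1].
The 12×6 boundary matrix has rank 6 and Smith normal form diag(1,1,1,1,1,1).

Now H_k = ker ∂_k / im ∂_{k+1}, so:

  H_1: rank ker ∂_1 − rank ∂_2 = (12 − 5) − 6 = 1, and the invariant factors of ∂_2 are all 1, so H_1 = Z.

(K is a triangulation of the cylinder S^1 x I.)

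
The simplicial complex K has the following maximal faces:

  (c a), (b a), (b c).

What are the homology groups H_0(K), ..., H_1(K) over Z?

We work with the vertex ordering a < b < c. The simplices of K, each written with vertices in increasing order, are:

  0-simplices (3): a, b, c
  1-simplices (3): ab, ac, bc

Hence C_0 ≅ Z^3, C_1 ≅ Z^3.

The boundary map ∂_1: C_1 → C_0 is given by ∂[p,q] = [q] − [p]. For instance
  ∂ab = b − a.
The resulting 3×3 matrix has rank 2, and its Smith normal form has invariant factors (1,1).

Now H_k = ker ∂_k / im ∂_{k+1}, so:

  H_0: rank C_0 − rank ∂_1 = 3 − 2 = 1, and the invariant factors of ∂_1 are all 1, so H_0 ≅ Z.
  H_1: rank ker ∂_1 − rank ∂_2 = (3 − 2) − 0 = 1, and there is no ∂_2, so H_1 ≅ Z.

H_0 = Z,  H_1 = Z.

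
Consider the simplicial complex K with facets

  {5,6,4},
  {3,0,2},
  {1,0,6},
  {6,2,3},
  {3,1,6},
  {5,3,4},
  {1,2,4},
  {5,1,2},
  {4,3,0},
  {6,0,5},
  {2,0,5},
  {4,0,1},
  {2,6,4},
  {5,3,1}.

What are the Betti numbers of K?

Take the total order 0 < 1 < 2 < 3 < 4 < 5 < 6 on the vertex set. Then K (dimension 2) consists of the simplices:

  0-simplices (7): [0], [1], [2], [3], [4], [5], [6]
  1-simplices (21): [0,1], [0,2], [0,3], [0,4], [0,5], [0,6], [1,2], [1,3], [1,4], [1,5], [1,6], [2,3], [2,4], [2,5], [2,6], [3,4], [3,5], [3,6], [4,5], [4,6], [5,6]
  2-simplices (14): [0,1,4], [0,1,6], [0,2,3], [0,2,5], [0,3,4], [0,5,6], [1,2,4], [1,2,5], [1,3,5], [1,3,6], [2,3,6], [2,4,6], [3,4,5], [4,5,6]

giving chain groups C_0 ≅ Z^7, C_1 ≅ Z^21, C_2 ≅ Z^14.

The boundary map ∂_1: C_1 → C_0 maps an edge to its endpoints' difference, ∂[p,q] = q − p.
As a 7×21 matrix over Z this has rank 6, with invariant factors (1,1,1,1,1,1).

The boundary map ∂_2: C_2 → C_1 sends each 2-simplex [p,q,r] to [q,r] − [p,r] + [p,q]. For instance
  ∂[0,1,6] = [1,6] − [0,6] + [0,1],
  ∂[1,3,6] = [3,6] − [1,6] + [1,3].
This gives a 21×14 integer matrix of rank 13; reducing to Smith normal form yields diagonal entries (1,1,1,1,1,1,1,1,1,1,1,1,1).

Computing H_k = (kernel of ∂_k) / (image of ∂_{k+1}):

  H_0: rank C_0 − rank ∂_1 = 7 − 6 = 1, and the invariant factors of ∂_1 are all 1, so H_0 = Z.
  H_1: rank ker ∂_1 − rank ∂_2 = (21 − 6) − 13 = 2, and the invariant factors of ∂_2 are all 1, so H_1 = Z^2.
  H_2: rank ker ∂_2 − rank ∂_3 = (14 − 13) − 0 = 1, and there is no ∂_3, so H_2 = Z.

As a check, the Euler characteristic is 7 − 21 + 14 = 0, which agrees with 1 − 2 + 1 = 0.

Hence the Betti numbers are b_0 = 1, b_1 = 2, b_2 = 1.

b_0 = 1, b_1 = 2, b_2 = 1.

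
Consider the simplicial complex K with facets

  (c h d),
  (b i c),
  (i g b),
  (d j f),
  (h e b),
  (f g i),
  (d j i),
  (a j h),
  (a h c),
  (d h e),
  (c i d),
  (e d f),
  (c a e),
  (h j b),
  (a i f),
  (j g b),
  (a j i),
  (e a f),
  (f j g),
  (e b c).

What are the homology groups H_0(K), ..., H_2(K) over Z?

We work with the vertex ordering a < b < c < d < e < f < g < h < i < j. The simplices of K, each written with vertices in increasing order, are:

  0-simplices (10): a, b, c, d, e, f, g, h, i, j
  1-simplices (30): ac, ae, af, ah, ai, aj, bc, be, bg, bh, bi, bj, cd, ce, ch, ci, de, df, dh, di, dj, ef, eh, fg, fi, fj, gi, gj, hj, ij
  2-simplices (20): ace, ach, aef, afi, ahj, aij, bce, bci, beh, bgi, bgj, bhj, cdh, cdi, def, deh, dfj, dij, fgi, fgj

so the chain groups are C_0 ≅ Z^10, C_1 ≅ Z^30, C_2 ≅ Z^20.

The boundary map ∂_1: C_1 → C_0 is given by ∂[p,q] = [q] − [p]. For instance
  ∂cd = d − c.
This gives a 10×30 integer matrix of rank 9; reducing to Smith normal form yields diagonal entries (1,1,1,1,1,1,1,1,1).

The boundary map ∂_2: C_2 → C_1 maps a triangle to the signed sum of its edges. For instance
  ∂dfj = fj − dj + df,
  ∂cdh = dh − ch + cd.
The resulting 30×20 matrix has rank 20, and its Smith normal form has invariant factors (1,1,1,1,1,1,1,1,1,1,1,1,1,1,1,1,1,1,1,2).

From H_k ≅ ker(∂_k) / im(∂_{k+1}) we obtain:

  H_0: rank C_0 − rank ∂_1 = 10 − 9 = 1, and the invariant factors of ∂_1 are all 1, so H_0 = Z.
  H_1: rank ker ∂_1 − rank ∂_2 = (30 − 9) − 20 = 1, and ∂_2 has invariant factor 2 > 1, so H_1 = Z ⊕ Z/2.
  H_2: rank ker ∂_2 − rank ∂_3 = (20 − 20) − 0 = 0, and there is no ∂_3, so H_2 = 0.

As a check, the Euler characteristic is 10 − 30 + 20 = 0, which agrees with 1 − 1 + 0 = 0.

H_0 ≅ Z,  H_1 ≅ Z ⊕ Z/2,  H_2 = 0.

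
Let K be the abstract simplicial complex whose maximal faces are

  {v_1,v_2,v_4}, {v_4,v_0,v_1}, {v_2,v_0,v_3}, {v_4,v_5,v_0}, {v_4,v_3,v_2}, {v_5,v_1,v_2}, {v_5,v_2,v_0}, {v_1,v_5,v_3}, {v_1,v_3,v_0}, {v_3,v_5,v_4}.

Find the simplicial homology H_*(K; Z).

Take the total order v_0 < v_1 < v_2 < v_3 < v_4 < v_5 on the vertex set. Then K (dimension 2) consists of the simplices:

  0-simplices (6): [v_0], [v_1], [v_2], [v_3], [v_4], [v_5]
  1-simplices (15): (15 of them)
  2-simplices (10): [v_0,v_1,v_3], [v_0,v_1,v_4], [v_0,v_2,v_3], [v_0,v_2,v_5], [v_0,v_4,v_5], [v_1,v_2,v_4], [v_1,v_2,v_5], [v_1,v_3,v_5], [v_2,v_3,v_4], [v_3,v_4,v_5]

so the chain groups are C_0 ≅ Z^6, C_1 ≅ Z^15, C_2 ≅ Z^10.

The boundary map ∂_1: C_1 → C_0 maps an edge to its endpoints' difference, ∂[p,q] = q − p. For instance
  ∂[v_2,v_4] = [v_4] − [v_2].
The 6×15 boundary matrix has rank 5 and Smith normal form diag(1,1,1,1,1).

Boundary ∂_2: C_2 → C_1 maps a triangle to the signed sum of its edges. For instance
  ∂[v_0,v_2,v_5] = [v_2,v_5] − [v_0,v_5] + [v_0,v_2],
  ∂[v_0,v_1,v_3] = [v_1,v_3] − [v_0,v_3] + [v_0,v_1].
This gives a 15×10 integer matrix of rank 10; reducing to Smith normal form yields diagonal entries (1,1,1,1,1,1,1,1,1,2).

Computing H_k = (kernel of ∂_k) / (image of ∂_{k+1}):

  H_0: rank C_0 − rank ∂_1 = 6 − 5 = 1, and the invariant factors of ∂_1 are all 1, so H_0 ≅ Z.
  H_1: rank ker ∂_1 − rank ∂_2 = (15 − 5) − 10 = 0, and ∂_2 has invariant factor 2 > 1, so H_1 ≅ Z/2.
  H_2: rank ker ∂_2 − rank ∂_3 = (10 − 10) − 0 = 0, and there is no ∂_3, so H_2 ≅ 0.

As a check, the Euler characteristic is 6 − 15 + 10 = 1, which agrees with 1 − 0 + 0 = 1.
(K is a triangulation of the real projective plane RP^2.)

H_0 ≅ Z,  H_1 ≅ Z/2,  H_2 = 0.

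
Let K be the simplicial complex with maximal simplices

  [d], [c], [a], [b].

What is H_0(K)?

K has 4 vertices.
rank ∂_0 = 0, rank ∂_1 = 0 ⇒ b_0 = 4 − 0 − 0 = 4. So H_0 = Z^4.

H_0 ≅ Z^4.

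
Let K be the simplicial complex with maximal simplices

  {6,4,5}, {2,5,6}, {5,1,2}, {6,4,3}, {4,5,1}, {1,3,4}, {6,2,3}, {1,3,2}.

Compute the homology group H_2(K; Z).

H_2 = Z.

Order the vertices as 1 < 2 < 3 < 4 < 5 < 6. Listing each simplex with vertices in this order, K has dimension 2 with simplices:

  0-simplices (6): [1], [2], [3], [4], [5], [6]
  1-simplices (12): [1,2], [1,3], [1,4], [1,5], [2,3], [2,5], [2,6], [3,4], [3,6], [4,5], [4,6], [5,6]
  2-simplices (8): [1,2,3], [1,2,5], [1,3,4], [1,4,5], [2,3,6], [2,5,6], [3,4,6], [4,5,6]

so the chain groups are C_0 ≅ Z^6, C_1 ≅ Z^12, C_2 ≅ Z^8.

∂_1: C_1 → C_0 sends each edge [p,q] (with p < q) to q − p.
The resulting 6×12 matrix has rank 5, and its Smith normal form has invariant factors (1,1,1,1,1).

∂_2: C_2 → C_1 acts by ∂[p,q,r] = [q,r] − [p,r] + [p,q]. For instance
  ∂[1,2,3] = [2,3] − [1,3] + [1,2],
  ∂[1,3,4] = [3,4] − [1,4] + [1,3].
The resulting 12×8 matrix has rank 7, and its Smith normal form has invariant factors (1,1,1,1,1,1,1).

From H_k ≅ ker(∂_k) / im(∂_{k+1}) we obtain:

  H_2: rank ker ∂_2 − rank ∂_3 = (8 − 7) − 0 = 1, and there is no ∂_3, so H_2 ≅ Z.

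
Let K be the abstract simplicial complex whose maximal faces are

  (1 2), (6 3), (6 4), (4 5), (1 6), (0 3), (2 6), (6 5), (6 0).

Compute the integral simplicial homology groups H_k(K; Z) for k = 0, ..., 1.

H_0 ≅ Z,  H_1 ≅ Z^3.

K has 7 vertices, 9 edges.
rank ∂_0 = 0, rank ∂_1 = 6 ⇒ b_0 = 7 − 0 − 6 = 1; all invariant factors of ∂_1 are 1 so no torsion. So H_0 = Z.
rank ∂_1 = 6, rank ∂_2 = 0 ⇒ b_1 = 9 − 6 − 0 = 3. So H_1 = Z^3.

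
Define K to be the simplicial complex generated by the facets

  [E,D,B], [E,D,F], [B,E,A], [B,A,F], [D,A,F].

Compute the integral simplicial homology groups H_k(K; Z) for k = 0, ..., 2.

K has 5 vertices, 10 edges, 5 triangles.
rank ∂_0 = 0, rank ∂_1 = 4 ⇒ b_0 = 5 − 0 − 4 = 1; all invariant factors of ∂_1 are 1 so no torsion. So H_0 ≅ Z.
rank ∂_1 = 4, rank ∂_2 = 5 ⇒ b_1 = 10 − 4 − 5 = 1; all invariant factors of ∂_2 are 1 so no torsion. So H_1 ≅ Z.
rank ∂_2 = 5, rank ∂_3 = 0 ⇒ b_2 = 5 − 5 − 0 = 0. So H_2 ≅ 0.

H_0 = Z,  H_1 = Z,  H_2 = 0.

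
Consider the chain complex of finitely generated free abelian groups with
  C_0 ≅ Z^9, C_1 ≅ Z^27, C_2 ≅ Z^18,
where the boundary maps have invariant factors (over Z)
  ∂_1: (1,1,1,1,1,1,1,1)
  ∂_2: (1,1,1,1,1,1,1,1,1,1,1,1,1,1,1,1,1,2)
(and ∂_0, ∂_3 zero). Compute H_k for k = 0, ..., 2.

H_0: b_0 = 9 − 0 − 8 = 1; torsion from ∂_1 factors > 1: none. So H_0 = Z.
H_1: b_1 = 27 − 8 − 18 = 1; torsion from ∂_2 factors > 1: [2]. So H_1 = Z ⊕ Z/2Z.
H_2: b_2 = 18 − 18 − 0 = 0; torsion from ∂_3 factors > 1: none. So H_2 = 0.

H_0 = Z,  H_1 = Z ⊕ Z/2Z,  H_2 = 0.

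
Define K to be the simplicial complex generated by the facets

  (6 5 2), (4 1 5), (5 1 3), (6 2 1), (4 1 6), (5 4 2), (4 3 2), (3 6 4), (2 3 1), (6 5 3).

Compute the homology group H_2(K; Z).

H_2 = 0.

K has 6 vertices, 15 edges, 10 triangles.
rank ∂_2 = 10, rank ∂_3 = 0 ⇒ b_2 = 10 − 10 − 0 = 0. So H_2 = 0.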